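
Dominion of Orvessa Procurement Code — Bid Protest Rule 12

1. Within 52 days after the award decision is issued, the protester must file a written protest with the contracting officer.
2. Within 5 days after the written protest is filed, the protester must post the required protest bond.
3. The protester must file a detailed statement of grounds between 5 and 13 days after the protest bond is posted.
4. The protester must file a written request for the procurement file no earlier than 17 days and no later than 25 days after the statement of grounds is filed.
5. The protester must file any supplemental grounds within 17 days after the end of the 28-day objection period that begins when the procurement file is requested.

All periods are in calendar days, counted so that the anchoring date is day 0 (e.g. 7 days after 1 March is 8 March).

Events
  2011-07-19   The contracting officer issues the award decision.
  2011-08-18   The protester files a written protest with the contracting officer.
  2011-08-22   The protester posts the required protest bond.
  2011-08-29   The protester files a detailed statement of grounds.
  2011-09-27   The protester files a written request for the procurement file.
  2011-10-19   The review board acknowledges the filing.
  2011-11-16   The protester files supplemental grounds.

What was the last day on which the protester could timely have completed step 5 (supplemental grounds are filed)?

2011-11-11

The procurement file is requested on 2011-09-27; the 28-day objection period therefore ends 2011-10-25, and step 5 runs from that date. 17 days after 2011-10-25 is 2011-11-11.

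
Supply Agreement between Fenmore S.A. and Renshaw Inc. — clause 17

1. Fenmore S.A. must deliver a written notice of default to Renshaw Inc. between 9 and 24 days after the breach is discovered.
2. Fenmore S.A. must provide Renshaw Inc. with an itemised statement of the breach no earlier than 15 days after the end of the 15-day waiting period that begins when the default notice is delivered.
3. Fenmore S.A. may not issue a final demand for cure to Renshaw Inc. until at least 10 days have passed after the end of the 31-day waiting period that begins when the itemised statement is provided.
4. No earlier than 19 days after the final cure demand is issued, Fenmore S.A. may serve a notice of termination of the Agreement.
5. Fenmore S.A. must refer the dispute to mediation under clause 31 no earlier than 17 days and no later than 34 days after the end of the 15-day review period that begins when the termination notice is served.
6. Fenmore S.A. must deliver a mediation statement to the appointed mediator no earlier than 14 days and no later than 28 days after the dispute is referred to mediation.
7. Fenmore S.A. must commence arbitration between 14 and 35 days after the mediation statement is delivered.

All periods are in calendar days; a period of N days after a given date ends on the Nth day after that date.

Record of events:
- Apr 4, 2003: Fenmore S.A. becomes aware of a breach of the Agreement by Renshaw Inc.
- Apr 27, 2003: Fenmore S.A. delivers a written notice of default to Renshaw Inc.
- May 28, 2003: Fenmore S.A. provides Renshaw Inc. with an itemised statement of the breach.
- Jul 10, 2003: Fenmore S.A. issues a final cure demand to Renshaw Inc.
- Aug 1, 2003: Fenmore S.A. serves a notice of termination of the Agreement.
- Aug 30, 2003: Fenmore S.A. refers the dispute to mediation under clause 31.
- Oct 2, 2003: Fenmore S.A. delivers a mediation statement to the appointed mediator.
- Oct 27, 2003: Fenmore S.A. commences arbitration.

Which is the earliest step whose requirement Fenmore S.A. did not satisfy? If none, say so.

Step 5

Step 1: the window is 9–24 days after Apr 4, 2003 (when the breach is discovered), so Apr 13, 2003 through Apr 28, 2003; done Apr 27, 2003, which is between those dates.
Step 2: the earliest permitted date is 15 days after May 12, 2003 (end of the 15-day waiting period, which began when the default notice is delivered on Apr 27, 2003), i.e. May 27, 2003; done May 28, 2003 — permitted.
Step 3: the earliest permitted date is 10 days after Jun 28, 2003 (end of the 31-day waiting period, which began when the itemised statement is provided on May 28, 2003), i.e. Jul 8, 2003; done Jul 10, 2003, after the minimum wait.
Step 4: the earliest permitted date is 19 days after Jul 10, 2003 (when the final cure demand is issued), i.e. Jul 29, 2003; done Aug 1, 2003, after the minimum wait.
Step 5: the window is 17–34 days after Aug 16, 2003 (end of the 15-day review period, which began when the termination notice is served on Aug 1, 2003), so Sep 2, 2003 through Sep 19, 2003; Aug 30, 2003 is 3 days too early.
Later steps need not be reached.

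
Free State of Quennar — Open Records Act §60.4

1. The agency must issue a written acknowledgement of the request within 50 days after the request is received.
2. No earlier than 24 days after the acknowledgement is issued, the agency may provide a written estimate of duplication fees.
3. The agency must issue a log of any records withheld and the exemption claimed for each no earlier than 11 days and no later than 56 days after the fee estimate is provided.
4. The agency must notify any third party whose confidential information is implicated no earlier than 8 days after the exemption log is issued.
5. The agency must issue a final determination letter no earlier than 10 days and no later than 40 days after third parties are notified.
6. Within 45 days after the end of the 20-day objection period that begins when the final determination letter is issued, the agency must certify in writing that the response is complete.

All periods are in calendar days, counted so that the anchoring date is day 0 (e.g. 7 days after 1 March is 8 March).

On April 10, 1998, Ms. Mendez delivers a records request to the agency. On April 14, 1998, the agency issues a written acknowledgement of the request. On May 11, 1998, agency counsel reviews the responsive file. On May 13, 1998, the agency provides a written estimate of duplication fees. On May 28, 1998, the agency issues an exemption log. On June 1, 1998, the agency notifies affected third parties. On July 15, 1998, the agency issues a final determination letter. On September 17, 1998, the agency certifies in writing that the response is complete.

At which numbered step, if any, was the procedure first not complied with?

Step 1: 50 days after April 10, 1998 (when the request is received) is May 30, 1998; completed April 14, 1998, before the deadline.
Step 2: the earliest permitted date is 24 days after April 14, 1998 (when the acknowledgement is issued), i.e. May 8, 1998; done May 13, 1998, after the minimum wait.
Step 3: the window is 11–56 days after May 13, 1998 (when the fee estimate is provided), so May 24, 1998 through July 8, 1998; May 28, 1998 falls inside that range.
Step 4: the earliest permitted date is 8 days after May 28, 1998 (when the exemption log is issued), i.e. June 5, 1998; done June 1, 1998 — 4 days too early.

Step 4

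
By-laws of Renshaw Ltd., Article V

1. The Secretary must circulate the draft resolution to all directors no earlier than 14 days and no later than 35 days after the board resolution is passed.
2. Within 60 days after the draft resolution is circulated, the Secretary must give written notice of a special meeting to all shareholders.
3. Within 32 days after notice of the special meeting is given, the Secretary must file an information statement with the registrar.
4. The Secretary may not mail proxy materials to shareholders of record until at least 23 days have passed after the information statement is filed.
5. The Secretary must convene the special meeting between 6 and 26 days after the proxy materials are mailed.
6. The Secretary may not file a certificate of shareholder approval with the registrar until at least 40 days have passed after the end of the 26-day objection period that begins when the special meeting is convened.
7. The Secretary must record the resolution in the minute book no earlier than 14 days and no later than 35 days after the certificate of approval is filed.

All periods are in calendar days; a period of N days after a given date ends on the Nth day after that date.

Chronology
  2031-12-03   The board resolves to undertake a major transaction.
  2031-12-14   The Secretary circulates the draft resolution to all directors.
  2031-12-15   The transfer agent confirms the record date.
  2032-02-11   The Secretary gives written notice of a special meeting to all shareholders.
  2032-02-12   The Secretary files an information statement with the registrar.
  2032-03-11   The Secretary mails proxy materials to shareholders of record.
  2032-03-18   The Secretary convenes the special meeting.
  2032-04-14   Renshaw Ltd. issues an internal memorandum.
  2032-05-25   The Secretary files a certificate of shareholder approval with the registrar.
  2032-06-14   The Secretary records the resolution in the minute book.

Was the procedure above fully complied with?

Step 1: the window is 14–35 days after 2031-12-03 (when the board resolution is passed), so 2031-12-17 through 2032-01-07; done 2031-12-14 — 3 days before the window opened.
No need to go further; step 1 was not satisfied.

No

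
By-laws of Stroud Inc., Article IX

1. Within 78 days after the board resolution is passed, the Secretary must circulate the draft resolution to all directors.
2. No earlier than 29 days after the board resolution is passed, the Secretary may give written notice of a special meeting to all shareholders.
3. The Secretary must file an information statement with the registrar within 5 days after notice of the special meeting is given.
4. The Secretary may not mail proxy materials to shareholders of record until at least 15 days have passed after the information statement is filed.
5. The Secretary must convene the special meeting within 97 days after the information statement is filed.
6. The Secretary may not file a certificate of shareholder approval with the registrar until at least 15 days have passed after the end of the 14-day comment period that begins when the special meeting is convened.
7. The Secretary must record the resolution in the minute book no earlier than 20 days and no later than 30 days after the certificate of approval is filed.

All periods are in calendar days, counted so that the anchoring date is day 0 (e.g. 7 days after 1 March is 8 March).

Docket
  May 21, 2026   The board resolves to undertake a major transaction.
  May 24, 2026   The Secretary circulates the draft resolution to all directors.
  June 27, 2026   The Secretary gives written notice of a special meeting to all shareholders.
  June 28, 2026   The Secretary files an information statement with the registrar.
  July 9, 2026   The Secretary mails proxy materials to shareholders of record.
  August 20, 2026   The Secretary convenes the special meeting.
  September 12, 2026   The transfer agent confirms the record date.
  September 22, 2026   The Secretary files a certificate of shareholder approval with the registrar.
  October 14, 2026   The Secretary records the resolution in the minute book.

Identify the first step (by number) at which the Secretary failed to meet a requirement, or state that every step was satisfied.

Step 4

Step 1: 78 days after May 21, 2026 (when the board resolution is passed) is August 7, 2026; done May 24, 2026 — timely.
Step 2: the earliest permitted date is 29 days after May 21, 2026 (when the board resolution is passed), i.e. June 19, 2026; done June 27, 2026, after the minimum wait.
Step 3: 5 days after June 27, 2026 (when notice of the special meeting is given) is July 2, 2026; done June 28, 2026 — timely.
Step 4: the earliest permitted date is 15 days after June 28, 2026 (when the information statement is filed), i.e. July 13, 2026; July 9, 2026 is 4 days before the earliest permitted date.
That is the first point of non-compliance.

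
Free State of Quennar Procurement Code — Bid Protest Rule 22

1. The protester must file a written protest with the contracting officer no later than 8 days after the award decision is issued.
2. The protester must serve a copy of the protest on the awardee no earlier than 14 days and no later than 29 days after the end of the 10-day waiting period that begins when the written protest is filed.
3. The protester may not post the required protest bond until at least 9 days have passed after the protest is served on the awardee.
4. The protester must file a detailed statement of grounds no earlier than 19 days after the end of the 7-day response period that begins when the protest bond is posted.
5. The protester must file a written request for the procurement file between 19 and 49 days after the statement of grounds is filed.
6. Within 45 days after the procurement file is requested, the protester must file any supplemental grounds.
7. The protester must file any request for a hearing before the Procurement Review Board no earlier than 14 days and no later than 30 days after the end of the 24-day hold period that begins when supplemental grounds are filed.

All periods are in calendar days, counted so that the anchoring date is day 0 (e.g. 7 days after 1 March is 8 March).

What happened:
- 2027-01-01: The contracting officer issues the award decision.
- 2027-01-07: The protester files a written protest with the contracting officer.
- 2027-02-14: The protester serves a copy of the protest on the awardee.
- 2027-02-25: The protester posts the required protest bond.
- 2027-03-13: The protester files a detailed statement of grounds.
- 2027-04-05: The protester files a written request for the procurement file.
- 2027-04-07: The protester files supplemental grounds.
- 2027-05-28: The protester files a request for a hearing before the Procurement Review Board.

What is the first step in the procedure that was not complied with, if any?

(1) due by 2027-01-01 + 8 days = 2027-01-09; done 2027-01-07 — timely.
(2) the permitted window runs from 2027-01-17 + 14 = 2027-01-31 to 2027-01-17 + 29 = 2027-02-15; done 2027-02-14, which is between those dates.
(3) permitted from 2027-02-14 + 9 days = 2027-02-23 onward; done 2027-02-25 — permitted.
(4) permitted from 2027-03-04 + 19 days = 2027-03-23 onward; 2027-03-13 is 10 days before the earliest permitted date.
The analysis stops there.

Step 4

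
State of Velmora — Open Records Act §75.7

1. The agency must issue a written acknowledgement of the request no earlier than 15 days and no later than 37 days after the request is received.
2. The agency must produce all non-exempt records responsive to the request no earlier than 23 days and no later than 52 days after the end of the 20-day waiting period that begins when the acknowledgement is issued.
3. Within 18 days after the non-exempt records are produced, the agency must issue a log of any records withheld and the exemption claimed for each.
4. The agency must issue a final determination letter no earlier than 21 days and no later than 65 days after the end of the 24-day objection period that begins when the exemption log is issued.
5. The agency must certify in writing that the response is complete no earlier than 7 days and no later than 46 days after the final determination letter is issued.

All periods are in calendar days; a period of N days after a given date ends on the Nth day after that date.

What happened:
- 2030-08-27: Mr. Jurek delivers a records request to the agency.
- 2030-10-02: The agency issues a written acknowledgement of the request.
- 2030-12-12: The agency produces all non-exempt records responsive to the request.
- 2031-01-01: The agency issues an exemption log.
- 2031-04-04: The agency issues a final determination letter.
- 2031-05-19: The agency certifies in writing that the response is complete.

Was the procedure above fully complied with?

Step 1 — 15 and 37 days from 2030-08-27 (when the request is received) are 2030-09-11 and 2030-10-03 respectively; done 2030-10-02, which is between those dates.
Step 2 — 23 and 52 days from 2030-10-22 (end of the 20-day waiting period, which began when the acknowledgement is issued on 2030-10-02) are 2030-11-14 and 2030-12-13 respectively; 2030-12-12 falls inside that range.
Step 3 — counting 18 days from 2030-12-12 (when the non-exempt records are produced) gives a deadline of 2030-12-30; not done until 2031-01-01, 2 days after the deadline.

No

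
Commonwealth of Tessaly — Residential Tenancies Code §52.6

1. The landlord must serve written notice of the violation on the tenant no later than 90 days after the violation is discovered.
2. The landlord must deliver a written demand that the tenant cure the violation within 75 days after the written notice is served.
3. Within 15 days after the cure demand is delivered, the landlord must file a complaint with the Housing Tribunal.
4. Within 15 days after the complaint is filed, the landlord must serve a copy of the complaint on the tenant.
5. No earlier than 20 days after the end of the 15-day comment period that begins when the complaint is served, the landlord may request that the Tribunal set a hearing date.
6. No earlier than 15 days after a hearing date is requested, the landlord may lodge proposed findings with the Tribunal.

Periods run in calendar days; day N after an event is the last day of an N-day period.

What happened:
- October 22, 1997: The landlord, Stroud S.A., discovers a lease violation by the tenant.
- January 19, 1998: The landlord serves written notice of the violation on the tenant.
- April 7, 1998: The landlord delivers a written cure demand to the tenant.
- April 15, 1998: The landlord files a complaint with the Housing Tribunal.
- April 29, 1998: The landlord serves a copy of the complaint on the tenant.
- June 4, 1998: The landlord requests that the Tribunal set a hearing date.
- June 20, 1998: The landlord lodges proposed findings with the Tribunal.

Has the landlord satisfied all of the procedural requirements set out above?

Step 1: 90 days after October 22, 1997 (when the violation is discovered) is January 20, 1998; done January 19, 1998 — timely.
Step 2: 75 days after January 19, 1998 (when the written notice is served) is April 4, 1998; not done until April 7, 1998, 3 days after the deadline.
That is the first point of non-compliance.

No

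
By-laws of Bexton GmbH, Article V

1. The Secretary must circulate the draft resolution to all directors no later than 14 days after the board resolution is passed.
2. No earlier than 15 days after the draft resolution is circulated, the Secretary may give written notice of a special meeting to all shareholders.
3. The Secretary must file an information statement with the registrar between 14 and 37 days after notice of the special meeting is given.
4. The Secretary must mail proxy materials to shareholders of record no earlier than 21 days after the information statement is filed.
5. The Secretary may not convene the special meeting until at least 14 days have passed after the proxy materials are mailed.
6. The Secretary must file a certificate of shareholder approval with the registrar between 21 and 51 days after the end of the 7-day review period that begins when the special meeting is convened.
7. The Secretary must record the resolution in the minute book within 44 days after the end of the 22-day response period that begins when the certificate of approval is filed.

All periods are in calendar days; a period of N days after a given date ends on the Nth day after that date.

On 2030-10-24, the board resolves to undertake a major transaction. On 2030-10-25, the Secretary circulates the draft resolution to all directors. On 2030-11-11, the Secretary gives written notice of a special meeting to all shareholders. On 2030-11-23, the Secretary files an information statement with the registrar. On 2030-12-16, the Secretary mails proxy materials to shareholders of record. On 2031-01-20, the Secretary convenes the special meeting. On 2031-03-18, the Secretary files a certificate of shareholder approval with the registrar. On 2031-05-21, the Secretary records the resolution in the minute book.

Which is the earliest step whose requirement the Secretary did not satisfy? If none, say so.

Step 3

Step 1: 14 days after 2030-10-24 (when the board resolution is passed) is 2030-11-07; 2030-10-25 is within that limit.
Step 2: the earliest permitted date is 15 days after 2030-10-25 (when the draft resolution is circulated), i.e. 2030-11-09; done 2030-11-11 — permitted.
Step 3: the window is 14–37 days after 2030-11-11 (when notice of the special meeting is given), so 2030-11-25 through 2030-12-18; 2030-11-23 is 2 days too early.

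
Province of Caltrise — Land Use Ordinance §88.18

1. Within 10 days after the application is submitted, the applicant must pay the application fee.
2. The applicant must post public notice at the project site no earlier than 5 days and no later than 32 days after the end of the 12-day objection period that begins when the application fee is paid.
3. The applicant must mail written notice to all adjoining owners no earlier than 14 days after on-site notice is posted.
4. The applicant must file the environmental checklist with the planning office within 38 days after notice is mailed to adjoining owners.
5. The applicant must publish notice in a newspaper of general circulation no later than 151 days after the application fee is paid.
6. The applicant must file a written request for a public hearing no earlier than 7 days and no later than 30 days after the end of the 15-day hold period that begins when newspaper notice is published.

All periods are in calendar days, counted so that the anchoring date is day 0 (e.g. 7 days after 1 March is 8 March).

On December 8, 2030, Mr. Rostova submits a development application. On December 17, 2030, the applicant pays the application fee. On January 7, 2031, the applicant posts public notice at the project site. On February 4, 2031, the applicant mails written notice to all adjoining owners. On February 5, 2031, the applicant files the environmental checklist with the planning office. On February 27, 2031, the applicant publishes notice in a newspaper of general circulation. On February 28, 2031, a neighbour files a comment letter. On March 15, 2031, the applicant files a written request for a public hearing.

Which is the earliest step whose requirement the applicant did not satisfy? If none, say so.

(1) due by December 8, 2030 + 10 days = December 18, 2030; done December 17, 2030 — timely.
(2) the permitted window runs from December 29, 2030 + 5 = January 3, 2031 to December 29, 2030 + 32 = January 30, 2031; January 7, 2031 falls inside that range.
(3) permitted from January 7, 2031 + 14 days = January 21, 2031 onward; done February 4, 2031, after the minimum wait.
(4) due by February 4, 2031 + 38 days = March 14, 2031; done February 5, 2031 — timely.
(5) due by December 17, 2030 + 151 days = May 17, 2031; done February 27, 2031 — timely.
(6) the permitted window runs from March 14, 2031 + 7 = March 21, 2031 to March 14, 2031 + 30 = April 13, 2031; March 15, 2031 is 6 days too early.

Step 6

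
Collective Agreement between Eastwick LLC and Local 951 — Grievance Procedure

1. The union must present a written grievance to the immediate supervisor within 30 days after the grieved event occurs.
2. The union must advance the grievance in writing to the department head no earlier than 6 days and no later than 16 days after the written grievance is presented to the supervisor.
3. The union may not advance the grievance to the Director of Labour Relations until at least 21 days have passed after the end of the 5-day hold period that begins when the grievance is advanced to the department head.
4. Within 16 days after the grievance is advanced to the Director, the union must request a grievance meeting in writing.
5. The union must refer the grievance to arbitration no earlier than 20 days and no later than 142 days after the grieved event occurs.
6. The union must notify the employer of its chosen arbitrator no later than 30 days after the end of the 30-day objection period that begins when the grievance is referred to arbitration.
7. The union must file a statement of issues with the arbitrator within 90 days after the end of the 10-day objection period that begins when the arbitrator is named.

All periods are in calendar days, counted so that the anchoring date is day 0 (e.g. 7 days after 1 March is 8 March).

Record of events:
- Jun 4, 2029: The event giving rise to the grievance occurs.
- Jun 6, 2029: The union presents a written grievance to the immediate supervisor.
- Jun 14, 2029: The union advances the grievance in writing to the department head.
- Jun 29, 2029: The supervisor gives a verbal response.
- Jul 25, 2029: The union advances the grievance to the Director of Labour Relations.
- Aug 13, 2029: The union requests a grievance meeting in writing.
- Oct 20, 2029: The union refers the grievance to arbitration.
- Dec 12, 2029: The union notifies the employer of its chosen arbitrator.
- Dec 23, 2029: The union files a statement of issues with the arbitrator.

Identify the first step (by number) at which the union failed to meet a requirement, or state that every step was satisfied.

Step 1: 30 days after Jun 4, 2029 (when the grieved event occurs) is Jul 4, 2029; done Jun 6, 2029 — timely.
Step 2: the window is 6–16 days after Jun 6, 2029 (when the written grievance is presented to the supervisor), so Jun 12, 2029 through Jun 22, 2029; done Jun 14, 2029 — within the window.
Step 3: the earliest permitted date is 21 days after Jun 19, 2029 (end of the 5-day hold period, which began when the grievance is advanced to the department head on Jun 14, 2029), i.e. Jul 10, 2029; done Jul 25, 2029, after the minimum wait.
Step 4: 16 days after Jul 25, 2029 (when the grievance is advanced to the Director) is Aug 10, 2029; Aug 13, 2029 misses that deadline by 3 days.
Later steps need not be reached.

Step 4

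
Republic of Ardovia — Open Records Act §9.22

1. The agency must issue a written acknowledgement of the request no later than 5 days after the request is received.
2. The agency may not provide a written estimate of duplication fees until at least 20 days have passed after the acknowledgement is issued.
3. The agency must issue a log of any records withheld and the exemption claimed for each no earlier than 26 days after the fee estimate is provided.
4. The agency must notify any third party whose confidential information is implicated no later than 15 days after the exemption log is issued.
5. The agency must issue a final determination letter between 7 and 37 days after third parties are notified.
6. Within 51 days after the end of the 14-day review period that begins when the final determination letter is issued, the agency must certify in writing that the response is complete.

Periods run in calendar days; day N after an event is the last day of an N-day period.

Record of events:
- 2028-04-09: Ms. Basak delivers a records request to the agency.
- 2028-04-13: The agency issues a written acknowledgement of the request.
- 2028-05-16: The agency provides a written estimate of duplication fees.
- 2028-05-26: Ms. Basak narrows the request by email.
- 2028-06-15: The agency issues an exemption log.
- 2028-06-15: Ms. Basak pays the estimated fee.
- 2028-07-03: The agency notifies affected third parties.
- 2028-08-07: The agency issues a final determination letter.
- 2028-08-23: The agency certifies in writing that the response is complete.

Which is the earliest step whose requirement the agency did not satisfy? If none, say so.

Step 4

(1) due by 2028-04-09 + 5 days = 2028-04-14; done 2028-04-13 — timely.
(2) permitted from 2028-04-13 + 20 days = 2028-05-03 onward; done 2028-05-16 — permitted.
(3) permitted from 2028-05-16 + 26 days = 2028-06-11 onward; 2028-06-15 is on or after that date.
(4) due by 2028-06-15 + 15 days = 2028-06-30; 2028-07-03 misses that deadline by 3 days.
The analysis stops there.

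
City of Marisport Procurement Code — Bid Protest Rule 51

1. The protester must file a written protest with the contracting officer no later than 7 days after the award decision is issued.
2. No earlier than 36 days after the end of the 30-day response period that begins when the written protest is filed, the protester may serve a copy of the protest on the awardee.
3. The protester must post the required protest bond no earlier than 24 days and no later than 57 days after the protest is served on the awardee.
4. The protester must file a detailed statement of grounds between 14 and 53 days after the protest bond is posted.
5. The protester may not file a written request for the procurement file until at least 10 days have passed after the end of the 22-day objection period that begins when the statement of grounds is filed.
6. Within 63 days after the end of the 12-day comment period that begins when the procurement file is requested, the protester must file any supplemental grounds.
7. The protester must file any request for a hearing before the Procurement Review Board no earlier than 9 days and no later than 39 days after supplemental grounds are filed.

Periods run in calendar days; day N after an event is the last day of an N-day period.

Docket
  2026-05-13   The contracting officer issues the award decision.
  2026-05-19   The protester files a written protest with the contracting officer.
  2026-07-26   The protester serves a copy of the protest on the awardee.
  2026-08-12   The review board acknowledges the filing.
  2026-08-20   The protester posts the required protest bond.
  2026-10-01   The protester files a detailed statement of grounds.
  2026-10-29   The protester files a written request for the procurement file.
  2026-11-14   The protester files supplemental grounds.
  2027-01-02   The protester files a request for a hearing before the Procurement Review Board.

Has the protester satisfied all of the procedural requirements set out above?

No

Step 1 — counting 7 days from 2026-05-13 (when the award decision is issued) gives a deadline of 2026-05-20; 2026-05-19 is within that limit.
Step 2 — must wait 36 days from 2026-06-18 (end of the 30-day response period, which began when the written protest is filed on 2026-05-19), so not before 2026-07-24; done 2026-07-26 — permitted.
Step 3 — 24 and 57 days from 2026-07-26 (when the protest is served on the awardee) are 2026-08-19 and 2026-09-21 respectively; done 2026-08-20, which is between those dates.
Step 4 — 14 and 53 days from 2026-08-20 (when the protest bond is posted) are 2026-09-03 and 2026-10-12 respectively; done 2026-10-01 — within the window.
Step 5 — must wait 10 days from 2026-10-23 (end of the 22-day objection period, which began when the statement of grounds is filed on 2026-10-01), so not before 2026-11-02; done 2026-10-29 — 4 days too early.
Later steps need not be reached.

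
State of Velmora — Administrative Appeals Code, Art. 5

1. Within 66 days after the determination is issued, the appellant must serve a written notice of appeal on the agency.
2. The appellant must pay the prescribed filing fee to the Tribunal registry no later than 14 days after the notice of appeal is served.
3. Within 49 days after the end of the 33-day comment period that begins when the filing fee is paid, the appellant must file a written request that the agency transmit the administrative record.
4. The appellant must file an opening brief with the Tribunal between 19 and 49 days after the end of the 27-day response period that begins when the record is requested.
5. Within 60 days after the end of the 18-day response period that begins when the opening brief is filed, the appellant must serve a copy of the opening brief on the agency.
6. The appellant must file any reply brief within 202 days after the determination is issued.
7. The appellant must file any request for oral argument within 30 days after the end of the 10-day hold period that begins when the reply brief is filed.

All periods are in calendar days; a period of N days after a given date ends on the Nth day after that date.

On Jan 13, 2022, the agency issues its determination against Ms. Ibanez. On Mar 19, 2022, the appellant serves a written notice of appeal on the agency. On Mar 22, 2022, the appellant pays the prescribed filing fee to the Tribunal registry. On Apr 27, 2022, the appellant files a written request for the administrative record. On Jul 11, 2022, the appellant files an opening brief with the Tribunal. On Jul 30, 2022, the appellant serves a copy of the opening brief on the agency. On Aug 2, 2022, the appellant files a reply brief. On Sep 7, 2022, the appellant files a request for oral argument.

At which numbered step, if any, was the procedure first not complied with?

Step 1: 66 days after Jan 13, 2022 (when the determination is issued) is Mar 20, 2022; completed Mar 19, 2022, before the deadline.
Step 2: 14 days after Mar 19, 2022 (when the notice of appeal is served) is Apr 2, 2022; done Mar 22, 2022 — timely.
Step 3: 49 days after Apr 24, 2022 (end of the 33-day comment period, which began when the filing fee is paid on Mar 22, 2022) is Jun 12, 2022; Apr 27, 2022 is within that limit.
Step 4: the window is 19–49 days after May 24, 2022 (end of the 27-day response period, which began when the record is requested on Apr 27, 2022), so Jun 12, 2022 through Jul 12, 2022; Jul 11, 2022 falls inside that range.
Step 5: 60 days after Jul 29, 2022 (end of the 18-day response period, which began when the opening brief is filed on Jul 11, 2022) is Sep 27, 2022; Jul 30, 2022 is within that limit.
Step 6: 202 days after Jan 13, 2022 (when the determination is issued) is Aug 3, 2022; Aug 2, 2022 is within that limit.
Step 7: 30 days after Aug 12, 2022 (end of the 10-day hold period, which began when the reply brief is filed on Aug 2, 2022) is Sep 11, 2022; done Sep 7, 2022 — timely.

None — every step was satisfied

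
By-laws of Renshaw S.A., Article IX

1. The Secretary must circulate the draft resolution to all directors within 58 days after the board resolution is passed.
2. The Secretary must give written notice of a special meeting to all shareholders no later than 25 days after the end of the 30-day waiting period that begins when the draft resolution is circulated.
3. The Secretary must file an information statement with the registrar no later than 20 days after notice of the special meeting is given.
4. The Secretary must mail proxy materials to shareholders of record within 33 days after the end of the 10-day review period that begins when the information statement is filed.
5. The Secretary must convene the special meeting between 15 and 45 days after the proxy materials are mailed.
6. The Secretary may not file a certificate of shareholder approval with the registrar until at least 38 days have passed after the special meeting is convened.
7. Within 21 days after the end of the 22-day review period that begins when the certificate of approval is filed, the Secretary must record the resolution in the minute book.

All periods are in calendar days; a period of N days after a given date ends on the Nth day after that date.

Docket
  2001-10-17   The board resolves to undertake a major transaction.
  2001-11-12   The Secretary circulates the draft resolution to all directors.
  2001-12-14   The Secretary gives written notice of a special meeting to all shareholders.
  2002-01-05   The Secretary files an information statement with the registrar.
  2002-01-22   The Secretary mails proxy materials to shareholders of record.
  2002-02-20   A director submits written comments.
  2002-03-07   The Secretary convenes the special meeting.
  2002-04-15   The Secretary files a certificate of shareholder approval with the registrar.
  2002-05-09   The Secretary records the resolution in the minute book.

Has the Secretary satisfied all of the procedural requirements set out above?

No

Step 1: 58 days after 2001-10-17 (when the board resolution is passed) is 2001-12-14; done 2001-11-12 — timely.
Step 2: 25 days after 2001-12-12 (end of the 30-day waiting period, which began when the draft resolution is circulated on 2001-11-12) is 2002-01-06; done 2001-12-14 — timely.
Step 3: 20 days after 2001-12-14 (when notice of the special meeting is given) is 2002-01-03; 2002-01-05 misses that deadline by 2 days.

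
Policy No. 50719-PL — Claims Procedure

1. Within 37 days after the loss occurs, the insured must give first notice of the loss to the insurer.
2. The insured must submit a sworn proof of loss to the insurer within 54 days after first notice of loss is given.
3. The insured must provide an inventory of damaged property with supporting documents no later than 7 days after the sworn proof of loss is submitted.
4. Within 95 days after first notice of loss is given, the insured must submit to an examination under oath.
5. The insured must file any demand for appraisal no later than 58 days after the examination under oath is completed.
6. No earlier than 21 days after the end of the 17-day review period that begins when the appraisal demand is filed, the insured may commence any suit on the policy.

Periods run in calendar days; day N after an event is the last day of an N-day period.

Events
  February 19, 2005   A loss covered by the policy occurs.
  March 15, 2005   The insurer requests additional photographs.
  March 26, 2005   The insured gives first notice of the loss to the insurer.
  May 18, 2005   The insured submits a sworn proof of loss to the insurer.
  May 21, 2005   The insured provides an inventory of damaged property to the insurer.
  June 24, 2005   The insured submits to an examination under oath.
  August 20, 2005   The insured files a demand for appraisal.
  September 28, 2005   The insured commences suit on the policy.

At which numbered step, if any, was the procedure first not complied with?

Step 1 — counting 37 days from February 19, 2005 (when the loss occurs) gives a deadline of March 28, 2005; completed March 26, 2005, before the deadline.
Step 2 — counting 54 days from March 26, 2005 (when first notice of loss is given) gives a deadline of May 19, 2005; May 18, 2005 is within that limit.
Step 3 — counting 7 days from May 18, 2005 (when the sworn proof of loss is submitted) gives a deadline of May 25, 2005; completed May 21, 2005, before the deadline.
Step 4 — counting 95 days from March 26, 2005 (when first notice of loss is given) gives a deadline of June 29, 2005; completed June 24, 2005, before the deadline.
Step 5 — counting 58 days from June 24, 2005 (when the examination under oath is completed) gives a deadline of August 21, 2005; August 20, 2005 is within that limit.
Step 6 — must wait 21 days from September 6, 2005 (end of the 17-day review period, which began when the appraisal demand is filed on August 20, 2005), so not before September 27, 2005; September 28, 2005 is on or after that date.

None — every step was satisfied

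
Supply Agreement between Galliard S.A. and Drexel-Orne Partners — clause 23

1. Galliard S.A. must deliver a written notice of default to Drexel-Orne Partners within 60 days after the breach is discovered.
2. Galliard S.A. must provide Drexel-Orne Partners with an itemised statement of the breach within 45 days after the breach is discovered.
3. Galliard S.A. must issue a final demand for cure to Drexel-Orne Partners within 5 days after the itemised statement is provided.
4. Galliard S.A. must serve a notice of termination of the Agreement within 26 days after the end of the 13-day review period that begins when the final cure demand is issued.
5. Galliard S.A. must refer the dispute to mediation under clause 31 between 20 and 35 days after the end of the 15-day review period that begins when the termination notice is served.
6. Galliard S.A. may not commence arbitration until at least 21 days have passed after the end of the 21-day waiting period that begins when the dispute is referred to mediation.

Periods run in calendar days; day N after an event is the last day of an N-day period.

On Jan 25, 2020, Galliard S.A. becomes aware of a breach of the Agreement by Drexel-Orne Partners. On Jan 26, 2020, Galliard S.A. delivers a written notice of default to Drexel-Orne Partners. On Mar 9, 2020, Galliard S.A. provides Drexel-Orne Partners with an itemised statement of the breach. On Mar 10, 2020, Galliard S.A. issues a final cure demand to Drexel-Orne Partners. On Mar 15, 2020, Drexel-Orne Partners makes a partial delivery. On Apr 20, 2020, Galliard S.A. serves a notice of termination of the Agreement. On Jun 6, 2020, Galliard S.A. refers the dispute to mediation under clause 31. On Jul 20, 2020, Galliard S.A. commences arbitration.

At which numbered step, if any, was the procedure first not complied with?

Step 1: 60 days after Jan 25, 2020 (when the breach is discovered) is Mar 25, 2020; done Jan 26, 2020 — timely.
Step 2: 45 days after Jan 25, 2020 (when the breach is discovered) is Mar 10, 2020; completed Mar 9, 2020, before the deadline.
Step 3: 5 days after Mar 9, 2020 (when the itemised statement is provided) is Mar 14, 2020; completed Mar 10, 2020, before the deadline.
Step 4: 26 days after Mar 23, 2020 (end of the 13-day review period, which began when the final cure demand is issued on Mar 10, 2020) is Apr 18, 2020; done Apr 20, 2020 — 2 days late.

Step 4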